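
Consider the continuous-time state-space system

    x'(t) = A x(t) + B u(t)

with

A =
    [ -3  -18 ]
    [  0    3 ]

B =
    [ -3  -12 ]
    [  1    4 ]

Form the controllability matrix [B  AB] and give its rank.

1

AB = [[-9, -36], [3, 12]]
Controllability matrix C = [B  AB] = [[-3, -12, -9, -36], [1, 4, 3, 12]]
Every column of C is a scalar multiple of column 1 = [-3, 1] (multipliers 1, 4, 3, 12), so the columns span a one-dimensional space.
C ≠ 0, hence rank(C) = 1.
rank(C) = 1 < n = 2, so the pair (A, B) is not completely controllable.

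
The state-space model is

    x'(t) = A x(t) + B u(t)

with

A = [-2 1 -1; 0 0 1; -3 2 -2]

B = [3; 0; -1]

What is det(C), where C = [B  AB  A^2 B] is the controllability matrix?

-279

AB = [[-5], [-1], [-7]]
A^2B = [[16], [-7], [27]]
Controllability matrix C = [B  AB  A^2B] = [[3, -5, 16], [0, -1, -7], [-1, -7, 27]]
Expanding along the first row, det(C) = 3·((-1)·27 - (-7)·(-7)) - (-5)·(0·27 - (-7)·(-1)) + 16·(0·(-7) - (-1)·(-1)) = 3·(-76) - (-5)·(-7) + 16·(-1) = -279
Since det(C) ≠ 0, rank(C) = 3 and the system is completely controllable.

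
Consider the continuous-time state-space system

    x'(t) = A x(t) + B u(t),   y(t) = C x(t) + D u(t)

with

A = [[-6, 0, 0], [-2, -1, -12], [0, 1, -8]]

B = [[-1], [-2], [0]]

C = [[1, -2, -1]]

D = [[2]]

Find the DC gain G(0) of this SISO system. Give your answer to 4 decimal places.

G(0) = C(-A)^{-1}B + D = -C A^{-1} B + D.
det A = -120, so A^{-1} = (1/-120)·adj(A) = [[-1/6, 0, 0], [2/15, -2/5, 3/5], [1/60, -1/20, -1/20]]
A^{-1} B = [1/6, 2/3, 1/12]^T
C A^{-1} B = -5/4
G(0) = D - C A^{-1} B = 2 - (-5/4) = 13/4 ≈ 3.2500

3.2500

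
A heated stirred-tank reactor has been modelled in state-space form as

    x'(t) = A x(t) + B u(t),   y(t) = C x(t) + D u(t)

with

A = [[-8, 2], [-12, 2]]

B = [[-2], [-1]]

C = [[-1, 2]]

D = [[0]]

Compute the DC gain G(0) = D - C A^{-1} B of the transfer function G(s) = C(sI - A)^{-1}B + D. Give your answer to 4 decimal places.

3.7500

G(0) = C(-A)^{-1}B + D = -C A^{-1} B + D.
det A = 8, so A^{-1} = (1/8)·adj(A) = [[1/4, -1/4], [3/2, -1]]
A^{-1} B = [-1/4, -2]^T
C A^{-1} B = -15/4
G(0) = D - C A^{-1} B = 0 - (-15/4) = 15/4 ≈ 3.7500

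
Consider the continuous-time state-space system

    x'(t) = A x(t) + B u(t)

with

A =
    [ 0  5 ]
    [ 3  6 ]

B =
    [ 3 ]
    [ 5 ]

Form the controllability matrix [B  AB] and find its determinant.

-8

AB = [[25], [39]]
Controllability matrix C = [B  AB] = [[3, 25], [5, 39]]
det(C) = 3·39 - 25·5 = 117 - 125 = -8
Since det(C) ≠ 0, rank(C) = 2 and the system is completely controllable.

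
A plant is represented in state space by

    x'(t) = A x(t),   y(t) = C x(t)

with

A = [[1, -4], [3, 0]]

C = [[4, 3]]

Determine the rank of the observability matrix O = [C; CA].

CA = [[13, -16]]
Observability matrix O = [C; CA] = [[4, 3], [13, -16]]
det(O) = 4·(-16) - 3·13 = -64 - 39 = -103 ≠ 0, so rank(O) = 2.
rank(O) = 2 = n, so the pair (A, C) is completely observable.

2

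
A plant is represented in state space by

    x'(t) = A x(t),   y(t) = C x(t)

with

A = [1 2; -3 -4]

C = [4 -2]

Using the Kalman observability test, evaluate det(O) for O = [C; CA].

CA = [[10, 16]]
Observability matrix O = [C; CA] = [[4, -2], [10, 16]]
det(O) = 4·16 - (-2)·10 = 64 - (-20) = 84
Since det(O) ≠ 0, rank(O) = 2 and the system is completely observable.

84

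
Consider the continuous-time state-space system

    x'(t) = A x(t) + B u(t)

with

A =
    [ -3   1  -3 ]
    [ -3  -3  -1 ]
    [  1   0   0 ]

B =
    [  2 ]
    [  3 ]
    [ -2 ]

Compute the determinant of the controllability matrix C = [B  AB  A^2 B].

AB = [[3], [-13], [2]]
A^2B = [[-28], [28], [3]]
Controllability matrix C = [B  AB  A^2B] = [[2, 3, -28], [3, -13, 28], [-2, 2, 3]]
Expanding along the first row, det(C) = 2·((-13)·3 - 28·2) - 3·(3·3 - 28·(-2)) + (-28)·(3·2 - (-13)·(-2)) = 2·(-95) - 3·65 + (-28)·(-20) = 175
Since det(C) ≠ 0, rank(C) = 3 and the system is completely controllable.

175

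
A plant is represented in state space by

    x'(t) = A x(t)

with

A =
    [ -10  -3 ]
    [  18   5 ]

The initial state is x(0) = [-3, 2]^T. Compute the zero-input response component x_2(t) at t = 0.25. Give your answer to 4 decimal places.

det(sI - A) = s^2 - (tr A)s + det A, with tr A = (-10) + 5 = -5 and det A = (-10)·5 - (-3)·18 = -50 - (-54) = 4.
So p(s) = det(sI - A) = s^2 + 5s + 4.
Factor s^2 + 5s + 4: two numbers with sum -5 and product 4 are -1 and -4, so s^2 + 5s + 4 = (s + 1)(s + 4).
Hence p(s) = (s + 1) (s + 4), with roots -4, -1.
The eigenvalues -4, -1 are distinct and real, so A is diagonalisable and x(t) = e^{At} x(0) = V diag(e^{λ_i t}) V^{-1} x(0), where the columns of V are the eigenvectors.
λ = -4: A - (-4)I = [[-6, -3], [18, 9]]. Row 1 gives (-6)·v1 + (-3)·v2 = 0, so take v_1 = [1, -2]^T.
λ = -1: A - (-1)I = [[-9, -3], [18, 6]]. Row 1 gives (-9)·v1 + (-3)·v2 = 0, so take v_2 = [-1, 3]^T.
V = [v_1 v_2] = [[1, -1], [-2, 3]] has det V = 1, so V^{-1} = adj(V)/det V = [[3, 1], [2, 1]].
Modal coordinates z(0) = V^{-1} x(0): 3·(-3) + 1·2 = -7; 2·(-3) + 1·2 = -4; so z(0) = [-7, -4]^T.
x_2(t) = Σ_i (v_i)_2 · z_i(0) · e^{λ_i t} (row 2 of V times the modal terms).
x_2(0.25) = (-2)·(-7)·e^{-4·0.25} + 3·(-4)·e^{-1·0.25} = 14·0.367879 + (-12)·0.778801 = -4.1953.

-4.1953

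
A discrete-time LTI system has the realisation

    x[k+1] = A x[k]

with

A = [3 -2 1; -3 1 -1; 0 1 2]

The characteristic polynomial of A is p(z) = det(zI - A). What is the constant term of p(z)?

6

Expand det(zI - A) for the 3×3 matrix.
p(z) = z^3 - 6z^2 + 6z + 6.
(Check: constant term = det(-A) = (-1)^3 det A = 6; coefficient of z^2 = -tr A = -6.)
The constant term is 6.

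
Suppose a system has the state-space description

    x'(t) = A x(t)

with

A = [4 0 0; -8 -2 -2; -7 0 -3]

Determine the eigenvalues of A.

-3, -2, 4

det(sI - A) = s^3 - (tr A)s^2 + (M11 + M22 + M33)s - det A, where Mii is the 2×2 principal minor of A obtained by deleting row i and column i.
tr A = 4 + (-2) + (-3) = -1; M11 = (-2)·(-3) - (-2)·0 = 6 - 0 = 6; M22 = 4·(-3) - 0·(-7) = -12 - 0 = -12; M33 = 4·(-2) - 0·(-8) = -8 - 0 = -8; sum of minors = -14.
det A = 4·((-2)·(-3) - (-2)·0) - 0·((-8)·(-3) - (-2)·(-7)) + 0·((-8)·0 - (-2)·(-7)) = 4·6 - 0·10 + 0·(-14) = 24.
So p(s) = det(sI - A) = s^3 + s^2 - 14s - 24.
Rational-root test: any integer root divides -24. Testing small divisors, s = -2 works: p(-2) = -8 + 4 + 28 + (-24) = 0, so (s + 2) is a factor.
Dividing, p(s) = (s + 2)(s^2 - s - 12).
Factor s^2 - s - 12: two numbers with sum 1 and product -12 are 4 and -3, so s^2 - s - 12 = (s - 4)(s + 3).
Hence p(s) = (s - 4) (s + 2) (s + 3), with roots -3, -2, 4.
At least one eigenvalue has non-negative real part, so the system is not asymptotically stable.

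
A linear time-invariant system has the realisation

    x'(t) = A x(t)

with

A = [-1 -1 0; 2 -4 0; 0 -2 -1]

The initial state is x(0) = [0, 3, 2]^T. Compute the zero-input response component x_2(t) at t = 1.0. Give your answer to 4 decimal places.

-0.1073

det(sI - A) = s^3 - (tr A)s^2 + (M11 + M22 + M33)s - det A, where Mii is the 2×2 principal minor of A obtained by deleting row i and column i.
tr A = (-1) + (-4) + (-1) = -6; M11 = (-4)·(-1) - 0·(-2) = 4 - 0 = 4; M22 = (-1)·(-1) - 0·0 = 1 - 0 = 1; M33 = (-1)·(-4) - (-1)·2 = 4 - (-2) = 6; sum of minors = 11.
det A = (-1)·((-4)·(-1) - 0·(-2)) - (-1)·(2·(-1) - 0·0) + 0·(2·(-2) - (-4)·0) = (-1)·4 - (-1)·(-2) + 0·(-4) = -6.
So p(s) = det(sI - A) = s^3 + 6s^2 + 11s + 6.
Rational-root test: any integer root divides 6. Testing small divisors, s = -1 works: p(-1) = -1 + 6 + (-11) + 6 = 0, so (s + 1) is a factor.
Dividing, p(s) = (s + 1)(s^2 + 5s + 6).
Factor s^2 + 5s + 6: two numbers with sum -5 and product 6 are -2 and -3, so s^2 + 5s + 6 = (s + 2)(s + 3).
Hence p(s) = (s + 1) (s + 2) (s + 3), with roots -3, -2, -1.
The eigenvalues -3, -2, -1 are distinct and real, so A is diagonalisable and x(t) = e^{At} x(0) = V diag(e^{λ_i t}) V^{-1} x(0), where the columns of V are the eigenvectors.
λ = -3: A - (-3)I = [[2, -1, 0], [2, -1, 0], [0, -2, 2]]. v must be orthogonal to every row; (row 1) × (row 3) = [-2, -4, -4], so take v_1 = [1, 2, 2]^T.
λ = -2: A - (-2)I = [[1, -1, 0], [2, -2, 0], [0, -2, 1]]. v must be orthogonal to every row; (row 1) × (row 3) = [-1, -1, -2], so take v_2 = [1, 1, 2]^T.
λ = -1: A - (-1)I = [[0, -1, 0], [2, -3, 0], [0, -2, 0]]. v must be orthogonal to every row; (row 1) × (row 2) = [0, 0, 2], so take v_3 = [0, 0, 1]^T.
V = [v_1 v_2 v_3] = [[1, 1, 0], [2, 1, 0], [2, 2, 1]] has det V = -1, so V^{-1} = adj(V)/det V = [[-1, 1, 0], [2, -1, 0], [-2, 0, 1]].
Modal coordinates z(0) = V^{-1} x(0): (-1)·0 + 1·3 + 0·2 = 3; 2·0 + (-1)·3 + 0·2 = -3; (-2)·0 + 0·3 + 1·2 = 2; so z(0) = [3, -3, 2]^T.
x_2(t) = Σ_i (v_i)_2 · z_i(0) · e^{λ_i t} (row 2 of V times the modal terms).
x_2(1.0) = 2·3·e^{-3·1.0} + 1·(-3)·e^{-2·1.0} + 0·2·e^{-1·1.0} = 6·0.049787 + (-3)·0.135335 + 0·0.367879 = -0.1073.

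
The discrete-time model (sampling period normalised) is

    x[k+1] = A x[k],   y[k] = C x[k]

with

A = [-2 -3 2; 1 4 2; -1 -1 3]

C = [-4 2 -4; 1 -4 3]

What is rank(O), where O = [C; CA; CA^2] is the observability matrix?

CA = [[14, 24, -16], [-9, -22, 3]]
CA^2 = [[12, 70, 28], [-7, -64, -53]]
Observability matrix O = [C; CA; CA^2] = [[-4, 2, -4], [1, -4, 3], [14, 24, -16], [-9, -22, 3], [12, 70, 28], [-7, -64, -53]]
Take the 3×3 submatrix of O formed by rows 1, 2, 3: [[-4, 2, -4], [1, -4, 3], [14, 24, -16]]. Its determinant is (-4)·((-4)·(-16) - 3·24) - 2·(1·(-16) - 3·14) + (-4)·(1·24 - (-4)·14) = (-4)·(-8) - 2·(-58) + (-4)·80 = -172 ≠ 0.
So rank(O) ≥ 3; since O has 3 columns, rank(O) = 3.
rank(O) = 3 = n, so the pair (A, C) is completely observable.

3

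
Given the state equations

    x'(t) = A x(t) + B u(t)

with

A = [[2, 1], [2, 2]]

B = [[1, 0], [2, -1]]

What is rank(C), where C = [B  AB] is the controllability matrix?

2

AB = [[4, -1], [6, -2]]
Controllability matrix C = [B  AB] = [[1, 0, 4, -1], [2, -1, 6, -2]]
Take the 2×2 submatrix of C formed by columns 1, 2: [[1, 0], [2, -1]]. Its determinant is 1·(-1) - 0·2 = -1 - 0 = -1 ≠ 0.
So rank(C) ≥ 2; since C has 2 rows, rank(C) = 2.
rank(C) = 2 = n, so the pair (A, B) is completely controllable.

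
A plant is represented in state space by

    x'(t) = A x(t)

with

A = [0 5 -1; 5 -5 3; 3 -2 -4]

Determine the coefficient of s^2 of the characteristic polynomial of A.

Expand det(sI - A) for the 3×3 matrix.
p(s) = s^3 + 9s^2 + 4s - 140.
(Check: constant term = det(-A) = (-1)^3 det A = -140; coefficient of s^2 = -tr A = 9.)
The coefficient of s^2 is 9.

9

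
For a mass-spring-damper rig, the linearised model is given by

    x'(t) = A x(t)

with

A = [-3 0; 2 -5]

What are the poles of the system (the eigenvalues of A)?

-5, -3

det(sI - A) = s^2 - (tr A)s + det A, with tr A = (-3) + (-5) = -8 and det A = (-3)·(-5) - 0·2 = 15 - 0 = 15.
So p(s) = det(sI - A) = s^2 + 8s + 15.
Factor s^2 + 8s + 15: two numbers with sum -8 and product 15 are -3 and -5, so s^2 + 8s + 15 = (s + 3)(s + 5).
Hence p(s) = (s + 3) (s + 5), with roots -5, -3.
All eigenvalues have negative real part, so the system is asymptotically stable.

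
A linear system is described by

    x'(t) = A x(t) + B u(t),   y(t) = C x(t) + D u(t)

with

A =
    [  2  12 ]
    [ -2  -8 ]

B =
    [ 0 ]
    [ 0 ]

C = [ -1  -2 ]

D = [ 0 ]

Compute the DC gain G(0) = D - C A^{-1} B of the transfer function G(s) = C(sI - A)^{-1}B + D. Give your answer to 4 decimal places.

G(0) = C(-A)^{-1}B + D = -C A^{-1} B + D.
det A = 8, so A^{-1} = (1/8)·adj(A) = [[-1, -3/2], [1/4, 1/4]]
A^{-1} B = [0, 0]^T
C A^{-1} B = 0
G(0) = D - C A^{-1} B = 0 - (0) = 0

0.0000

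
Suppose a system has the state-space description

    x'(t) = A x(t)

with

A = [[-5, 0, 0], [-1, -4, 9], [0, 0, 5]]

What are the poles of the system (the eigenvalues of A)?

det(sI - A) = s^3 - (tr A)s^2 + (M11 + M22 + M33)s - det A, where Mii is the 2×2 principal minor of A obtained by deleting row i and column i.
tr A = (-5) + (-4) + 5 = -4; M11 = (-4)·5 - 9·0 = -20 - 0 = -20; M22 = (-5)·5 - 0·0 = -25 - 0 = -25; M33 = (-5)·(-4) - 0·(-1) = 20 - 0 = 20; sum of minors = -25.
det A = (-5)·((-4)·5 - 9·0) - 0·((-1)·5 - 9·0) + 0·((-1)·0 - (-4)·0) = (-5)·(-20) - 0·(-5) + 0·0 = 100.
So p(s) = det(sI - A) = s^3 + 4s^2 - 25s - 100.
Rational-root test: any integer root divides -100. Testing small divisors, s = -4 works: p(-4) = -64 + 64 + 100 + (-100) = 0, so (s + 4) is a factor.
Dividing, p(s) = (s + 4)(s^2 - 25).
Factor s^2 - 25: two numbers with sum 0 and product -25 are 5 and -5, so s^2 - 25 = (s - 5)(s + 5).
Hence p(s) = (s - 5) (s + 4) (s + 5), with roots -5, -4, 5.
At least one eigenvalue has non-negative real part, so the system is not asymptotically stable.

-5, -4, 5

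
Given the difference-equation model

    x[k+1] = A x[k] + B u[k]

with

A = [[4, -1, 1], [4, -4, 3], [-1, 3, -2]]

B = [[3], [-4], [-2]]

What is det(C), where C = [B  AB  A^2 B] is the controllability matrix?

10727

AB = [[14], [22], [-11]]
A^2B = [[23], [-65], [74]]
Controllability matrix C = [B  AB  A^2B] = [[3, 14, 23], [-4, 22, -65], [-2, -11, 74]]
Expanding along the first row, det(C) = 3·(22·74 - (-65)·(-11)) - 14·((-4)·74 - (-65)·(-2)) + 23·((-4)·(-11) - 22·(-2)) = 3·913 - 14·(-426) + 23·88 = 10727
Since det(C) ≠ 0, rank(C) = 3 and the system is completely controllable.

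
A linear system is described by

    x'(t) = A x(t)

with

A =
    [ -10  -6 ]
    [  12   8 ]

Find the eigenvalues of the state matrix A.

-4, 2

det(sI - A) = s^2 - (tr A)s + det A, with tr A = (-10) + 8 = -2 and det A = (-10)·8 - (-6)·12 = -80 - (-72) = -8.
So p(s) = det(sI - A) = s^2 + 2s - 8.
Factor s^2 + 2s - 8: two numbers with sum -2 and product -8 are 2 and -4, so s^2 + 2s - 8 = (s - 2)(s + 4).
Hence p(s) = (s - 2) (s + 4), with roots -4, 2.
At least one eigenvalue has non-negative real part, so the system is not asymptotically stable.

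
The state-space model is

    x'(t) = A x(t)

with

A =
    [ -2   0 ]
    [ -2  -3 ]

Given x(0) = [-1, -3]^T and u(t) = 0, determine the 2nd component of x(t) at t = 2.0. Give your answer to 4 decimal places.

det(sI - A) = s^2 - (tr A)s + det A, with tr A = (-2) + (-3) = -5 and det A = (-2)·(-3) - 0·(-2) = 6 - 0 = 6.
So p(s) = det(sI - A) = s^2 + 5s + 6.
Factor s^2 + 5s + 6: two numbers with sum -5 and product 6 are -2 and -3, so s^2 + 5s + 6 = (s + 2)(s + 3).
Hence p(s) = (s + 2) (s + 3), with roots -3, -2.
The eigenvalues -3, -2 are distinct and real, so A is diagonalisable and x(t) = e^{At} x(0) = V diag(e^{λ_i t}) V^{-1} x(0), where the columns of V are the eigenvectors.
λ = -3: A - (-3)I = [[1, 0], [-2, 0]]. Row 1 gives 1·v1 + 0·v2 = 0, so take v_1 = [0, 1]^T.
λ = -2: A - (-2)I = [[0, 0], [-2, -1]]. Row 2 gives (-2)·v1 + (-1)·v2 = 0, so take v_2 = [-1, 2]^T.
V = [v_1 v_2] = [[0, -1], [1, 2]] has det V = 1, so V^{-1} = adj(V)/det V = [[2, 1], [-1, 0]].
Modal coordinates z(0) = V^{-1} x(0): 2·(-1) + 1·(-3) = -5; (-1)·(-1) + 0·(-3) = 1; so z(0) = [-5, 1]^T.
x_2(t) = Σ_i (v_i)_2 · z_i(0) · e^{λ_i t} (row 2 of V times the modal terms).
x_2(2.0) = 1·(-5)·e^{-3·2.0} + 2·1·e^{-2·2.0} = (-5)·0.002479 + 2·0.018316 = 0.0242.

0.0242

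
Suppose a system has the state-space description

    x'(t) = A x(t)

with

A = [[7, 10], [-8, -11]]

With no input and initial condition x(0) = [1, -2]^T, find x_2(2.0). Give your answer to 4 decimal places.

0.5265

det(sI - A) = s^2 - (tr A)s + det A, with tr A = 7 + (-11) = -4 and det A = 7·(-11) - 10·(-8) = -77 - (-80) = 3.
So p(s) = det(sI - A) = s^2 + 4s + 3.
Factor s^2 + 4s + 3: two numbers with sum -4 and product 3 are -1 and -3, so s^2 + 4s + 3 = (s + 1)(s + 3).
Hence p(s) = (s + 1) (s + 3), with roots -3, -1.
The eigenvalues -3, -1 are distinct and real, so A is diagonalisable and x(t) = e^{At} x(0) = V diag(e^{λ_i t}) V^{-1} x(0), where the columns of V are the eigenvectors.
λ = -3: A - (-3)I = [[10, 10], [-8, -8]]. Row 1 gives 10·v1 + 10·v2 = 0, so take v_1 = [1, -1]^T.
λ = -1: A - (-1)I = [[8, 10], [-8, -10]]. Row 1 gives 8·v1 + 10·v2 = 0, so take v_2 = [5, -4]^T.
V = [v_1 v_2] = [[1, 5], [-1, -4]] has det V = 1, so V^{-1} = adj(V)/det V = [[-4, -5], [1, 1]].
Modal coordinates z(0) = V^{-1} x(0): (-4)·1 + (-5)·(-2) = 6; 1·1 + 1·(-2) = -1; so z(0) = [6, -1]^T.
x_2(t) = Σ_i (v_i)_2 · z_i(0) · e^{λ_i t} (row 2 of V times the modal terms).
x_2(2.0) = (-1)·6·e^{-3·2.0} + (-4)·(-1)·e^{-1·2.0} = (-6)·0.002479 + 4·0.135335 = 0.5265.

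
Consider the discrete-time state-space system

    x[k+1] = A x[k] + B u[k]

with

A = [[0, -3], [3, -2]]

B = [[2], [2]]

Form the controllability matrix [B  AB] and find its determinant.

AB = [[-6], [2]]
Controllability matrix C = [B  AB] = [[2, -6], [2, 2]]
det(C) = 2·2 - (-6)·2 = 4 - (-12) = 16
Since det(C) ≠ 0, rank(C) = 2 and the system is completely controllable.

16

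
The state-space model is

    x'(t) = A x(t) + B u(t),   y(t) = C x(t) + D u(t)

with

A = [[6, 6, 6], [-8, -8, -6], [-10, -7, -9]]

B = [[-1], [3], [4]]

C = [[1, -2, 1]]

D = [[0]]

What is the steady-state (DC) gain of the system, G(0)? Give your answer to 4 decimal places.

G(0) = C(-A)^{-1}B + D = -C A^{-1} B + D.
det A = -36, so A^{-1} = (1/-36)·adj(A) = [[-5/6, -1/3, -1/3], [1/3, -1/6, 1/3], [2/3, 1/2, 0]]
A^{-1} B = [-3/2, 1/2, 5/6]^T
C A^{-1} B = -5/3
G(0) = D - C A^{-1} B = 0 - (-5/3) = 5/3 ≈ 1.6667

1.6667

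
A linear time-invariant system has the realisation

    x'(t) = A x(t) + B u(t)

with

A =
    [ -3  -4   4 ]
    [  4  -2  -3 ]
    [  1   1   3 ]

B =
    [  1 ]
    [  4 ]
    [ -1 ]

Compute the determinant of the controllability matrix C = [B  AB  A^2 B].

AB = [[-23], [-1], [2]]
A^2B = [[81], [-96], [-18]]
Controllability matrix C = [B  AB  A^2B] = [[1, -23, 81], [4, -1, -96], [-1, 2, -18]]
Expanding along the first row, det(C) = 1·((-1)·(-18) - (-96)·2) - (-23)·(4·(-18) - (-96)·(-1)) + 81·(4·2 - (-1)·(-1)) = 1·210 - (-23)·(-168) + 81·7 = -3087
Since det(C) ≠ 0, rank(C) = 3 and the system is completely controllable.

-3087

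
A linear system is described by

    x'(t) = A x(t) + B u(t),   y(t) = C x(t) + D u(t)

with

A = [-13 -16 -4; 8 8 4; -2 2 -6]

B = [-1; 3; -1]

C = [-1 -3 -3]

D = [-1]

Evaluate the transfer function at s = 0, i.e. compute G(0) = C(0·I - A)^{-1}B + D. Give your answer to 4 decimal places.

-15.5000

G(0) = C(-A)^{-1}B + D = -C A^{-1} B + D.
det A = -40, so A^{-1} = (1/-40)·adj(A) = [[7/5, 13/5, 4/5], [-1, -7/4, -1/2], [-4/5, -29/20, -3/5]]
A^{-1} B = [28/5, -15/4, -59/20]^T
C A^{-1} B = 29/2
G(0) = D - C A^{-1} B = -1 - (29/2) = -31/2 ≈ -15.5000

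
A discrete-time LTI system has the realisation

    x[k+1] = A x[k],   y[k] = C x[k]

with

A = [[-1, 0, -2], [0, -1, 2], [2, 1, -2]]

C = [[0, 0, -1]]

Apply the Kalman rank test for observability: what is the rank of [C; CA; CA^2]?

2

CA = [[-2, -1, 2]]
CA^2 = [[6, 3, -2]]
Observability matrix O = [C; CA; CA^2] = [[0, 0, -1], [-2, -1, 2], [6, 3, -2]]
The columns c1, c2, c3 of O are linearly dependent: -c1 + 2·c2 = 0 (check each entry), so rank(O) ≤ 2.
The 2×2 minor from rows 1, 2, columns 1, 3 is 0·2 - (-1)·(-2) = 0 - 2 = -2 ≠ 0, so rank(O) = 2.
rank(O) = 2 < n = 3, so the pair (A, C) is not completely observable.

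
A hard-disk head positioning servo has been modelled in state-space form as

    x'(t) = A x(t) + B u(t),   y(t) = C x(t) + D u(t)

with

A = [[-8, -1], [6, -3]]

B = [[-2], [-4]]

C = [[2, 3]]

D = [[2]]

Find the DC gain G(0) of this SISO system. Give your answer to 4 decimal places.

-2.5333

G(0) = C(-A)^{-1}B + D = -C A^{-1} B + D.
det A = 30, so A^{-1} = (1/30)·adj(A) = [[-1/10, 1/30], [-1/5, -4/15]]
A^{-1} B = [1/15, 22/15]^T
C A^{-1} B = 68/15
G(0) = D - C A^{-1} B = 2 - (68/15) = -38/15 ≈ -2.5333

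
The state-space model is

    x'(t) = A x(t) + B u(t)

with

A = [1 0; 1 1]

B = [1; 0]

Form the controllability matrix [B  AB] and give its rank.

AB = [[1], [1]]
Controllability matrix C = [B  AB] = [[1, 1], [0, 1]]
det(C) = 1·1 - 1·0 = 1 - 0 = 1 ≠ 0, so rank(C) = 2.
rank(C) = 2 = n, so the pair (A, B) is completely controllable.

2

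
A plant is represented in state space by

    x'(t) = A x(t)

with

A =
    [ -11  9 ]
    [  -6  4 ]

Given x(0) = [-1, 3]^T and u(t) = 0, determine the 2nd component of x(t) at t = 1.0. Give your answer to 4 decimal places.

1.4348

det(sI - A) = s^2 - (tr A)s + det A, with tr A = (-11) + 4 = -7 and det A = (-11)·4 - 9·(-6) = -44 - (-54) = 10.
So p(s) = det(sI - A) = s^2 + 7s + 10.
Factor s^2 + 7s + 10: two numbers with sum -7 and product 10 are -2 and -5, so s^2 + 7s + 10 = (s + 2)(s + 5).
Hence p(s) = (s + 2) (s + 5), with roots -5, -2.
The eigenvalues -5, -2 are distinct and real, so A is diagonalisable and x(t) = e^{At} x(0) = V diag(e^{λ_i t}) V^{-1} x(0), where the columns of V are the eigenvectors.
λ = -5: A - (-5)I = [[-6, 9], [-6, 9]]. Row 1 gives (-6)·v1 + 9·v2 = 0, so take v_1 = [3, 2]^T.
λ = -2: A - (-2)I = [[-9, 9], [-6, 6]]. Row 1 gives (-9)·v1 + 9·v2 = 0, so take v_2 = [1, 1]^T.
V = [v_1 v_2] = [[3, 1], [2, 1]] has det V = 1, so V^{-1} = adj(V)/det V = [[1, -1], [-2, 3]].
Modal coordinates z(0) = V^{-1} x(0): 1·(-1) + (-1)·3 = -4; (-2)·(-1) + 3·3 = 11; so z(0) = [-4, 11]^T.
x_2(t) = Σ_i (v_i)_2 · z_i(0) · e^{λ_i t} (row 2 of V times the modal terms).
x_2(1.0) = 2·(-4)·e^{-5·1.0} + 1·11·e^{-2·1.0} = (-8)·0.006738 + 11·0.135335 = 1.4348.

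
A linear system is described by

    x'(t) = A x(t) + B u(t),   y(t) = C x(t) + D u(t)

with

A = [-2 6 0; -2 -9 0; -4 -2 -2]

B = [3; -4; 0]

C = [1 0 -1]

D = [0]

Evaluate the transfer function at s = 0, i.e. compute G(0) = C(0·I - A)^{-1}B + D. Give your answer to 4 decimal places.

-0.1667

G(0) = C(-A)^{-1}B + D = -C A^{-1} B + D.
det A = -60, so A^{-1} = (1/-60)·adj(A) = [[-3/10, -1/5, 0], [1/15, -1/15, 0], [8/15, 7/15, -1/2]]
A^{-1} B = [-1/10, 7/15, -4/15]^T
C A^{-1} B = 1/6
G(0) = D - C A^{-1} B = 0 - (1/6) = -1/6 ≈ -0.1667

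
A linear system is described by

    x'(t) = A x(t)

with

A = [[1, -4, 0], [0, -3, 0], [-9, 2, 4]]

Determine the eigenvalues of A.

det(sI - A) = s^3 - (tr A)s^2 + (M11 + M22 + M33)s - det A, where Mii is the 2×2 principal minor of A obtained by deleting row i and column i.
tr A = 1 + (-3) + 4 = 2; M11 = (-3)·4 - 0·2 = -12 - 0 = -12; M22 = 1·4 - 0·(-9) = 4 - 0 = 4; M33 = 1·(-3) - (-4)·0 = -3 - 0 = -3; sum of minors = -11.
det A = 1·((-3)·4 - 0·2) - (-4)·(0·4 - 0·(-9)) + 0·(0·2 - (-3)·(-9)) = 1·(-12) - (-4)·0 + 0·(-27) = -12.
So p(s) = det(sI - A) = s^3 - 2s^2 - 11s + 12.
Rational-root test: any integer root divides 12. Testing small divisors, s = 1 works: p(1) = 1 + (-2) + (-11) + 12 = 0, so (s - 1) is a factor.
Dividing, p(s) = (s - 1)(s^2 - s - 12).
Factor s^2 - s - 12: two numbers with sum 1 and product -12 are 4 and -3, so s^2 - s - 12 = (s - 4)(s + 3).
Hence p(s) = (s - 4) (s - 1) (s + 3), with roots -3, 1, 4.
At least one eigenvalue has non-negative real part, so the system is not asymptotically stable.

-3, 1, 4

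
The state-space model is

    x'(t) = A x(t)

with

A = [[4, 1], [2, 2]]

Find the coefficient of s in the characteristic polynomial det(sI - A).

For a 2×2 matrix, det(sI - A) = s^2 - (tr A)s + det A.
tr A = 6, det A = 6.
So p(s) = s^2 - 6s + 6.
The coefficient of s is -6.

-6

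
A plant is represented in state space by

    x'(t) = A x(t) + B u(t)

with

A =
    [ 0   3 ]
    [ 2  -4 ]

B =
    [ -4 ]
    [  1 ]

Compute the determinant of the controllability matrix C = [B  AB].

45

AB = [[3], [-12]]
Controllability matrix C = [B  AB] = [[-4, 3], [1, -12]]
det(C) = (-4)·(-12) - 3·1 = 48 - 3 = 45
Since det(C) ≠ 0, rank(C) = 2 and the system is completely controllable.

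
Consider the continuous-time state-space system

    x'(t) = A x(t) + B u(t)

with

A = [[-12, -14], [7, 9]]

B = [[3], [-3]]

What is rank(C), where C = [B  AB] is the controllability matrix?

1

AB = [[6], [-6]]
Controllability matrix C = [B  AB] = [[3, 6], [-3, -6]]
Every column of C is a scalar multiple of column 1 = [3, -3] (multipliers 1, 2), so the columns span a one-dimensional space.
C ≠ 0, hence rank(C) = 1.
rank(C) = 1 < n = 2, so the pair (A, B) is not completely controllable.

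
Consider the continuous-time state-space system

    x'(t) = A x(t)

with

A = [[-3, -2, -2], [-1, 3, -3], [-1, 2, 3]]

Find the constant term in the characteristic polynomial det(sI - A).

59

Expand det(sI - A) for the 3×3 matrix.
p(s) = s^3 - 3s^2 - 7s + 59.
(Check: constant term = det(-A) = (-1)^3 det A = 59; coefficient of s^2 = -tr A = -3.)
The constant term is 59.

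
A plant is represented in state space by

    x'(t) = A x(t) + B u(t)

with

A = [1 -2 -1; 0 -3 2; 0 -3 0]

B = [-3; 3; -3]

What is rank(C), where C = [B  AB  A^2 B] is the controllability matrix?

AB = [[-6], [-15], [-9]]
A^2B = [[33], [27], [45]]
Controllability matrix C = [B  AB  A^2B] = [[-3, -6, 33], [3, -15, 27], [-3, -9, 45]]
det(C) = (-3)·((-15)·45 - 27·(-9)) - (-6)·(3·45 - 27·(-3)) + 33·(3·(-9) - (-15)·(-3)) = (-3)·(-432) - (-6)·216 + 33·(-72) = 216 ≠ 0, so rank(C) = 3.
rank(C) = 3 = n, so the pair (A, B) is completely controllable.

3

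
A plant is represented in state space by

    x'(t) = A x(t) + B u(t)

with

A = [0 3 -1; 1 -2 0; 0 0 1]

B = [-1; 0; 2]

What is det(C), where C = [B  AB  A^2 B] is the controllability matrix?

AB = [[-2], [-1], [2]]
A^2B = [[-5], [0], [2]]
Controllability matrix C = [B  AB  A^2B] = [[-1, -2, -5], [0, -1, 0], [2, 2, 2]]
Expanding along the first row, det(C) = (-1)·((-1)·2 - 0·2) - (-2)·(0·2 - 0·2) + (-5)·(0·2 - (-1)·2) = (-1)·(-2) - (-2)·0 + (-5)·2 = -8
Since det(C) ≠ 0, rank(C) = 3 and the system is completely controllable.

-8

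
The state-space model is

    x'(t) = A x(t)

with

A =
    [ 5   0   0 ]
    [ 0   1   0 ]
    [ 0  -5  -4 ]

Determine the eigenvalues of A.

det(sI - A) = s^3 - (tr A)s^2 + (M11 + M22 + M33)s - det A, where Mii is the 2×2 principal minor of A obtained by deleting row i and column i.
tr A = 5 + 1 + (-4) = 2; M11 = 1·(-4) - 0·(-5) = -4 - 0 = -4; M22 = 5·(-4) - 0·0 = -20 - 0 = -20; M33 = 5·1 - 0·0 = 5 - 0 = 5; sum of minors = -19.
det A = 5·(1·(-4) - 0·(-5)) - 0·(0·(-4) - 0·0) + 0·(0·(-5) - 1·0) = 5·(-4) - 0·0 + 0·0 = -20.
So p(s) = det(sI - A) = s^3 - 2s^2 - 19s + 20.
Rational-root test: any integer root divides 20. Testing small divisors, s = 1 works: p(1) = 1 + (-2) + (-19) + 20 = 0, so (s - 1) is a factor.
Dividing, p(s) = (s - 1)(s^2 - s - 20).
Factor s^2 - s - 20: two numbers with sum 1 and product -20 are 5 and -4, so s^2 - s - 20 = (s - 5)(s + 4).
Hence p(s) = (s - 5) (s - 1) (s + 4), with roots -4, 1, 5.
At least one eigenvalue has non-negative real part, so the system is not asymptotically stable.

-4, 1, 5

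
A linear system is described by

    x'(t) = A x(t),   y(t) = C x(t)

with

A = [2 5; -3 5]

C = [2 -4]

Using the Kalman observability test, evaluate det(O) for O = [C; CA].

CA = [[16, -10]]
Observability matrix O = [C; CA] = [[2, -4], [16, -10]]
det(O) = 2·(-10) - (-4)·16 = -20 - (-64) = 44
Since det(O) ≠ 0, rank(O) = 2 and the system is completely observable.

44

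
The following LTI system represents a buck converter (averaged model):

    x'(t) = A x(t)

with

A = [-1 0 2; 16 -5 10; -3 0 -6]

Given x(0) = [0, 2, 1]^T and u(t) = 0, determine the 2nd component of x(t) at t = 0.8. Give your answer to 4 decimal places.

0.4262

det(sI - A) = s^3 - (tr A)s^2 + (M11 + M22 + M33)s - det A, where Mii is the 2×2 principal minor of A obtained by deleting row i and column i.
tr A = (-1) + (-5) + (-6) = -12; M11 = (-5)·(-6) - 10·0 = 30 - 0 = 30; M22 = (-1)·(-6) - 2·(-3) = 6 - (-6) = 12; M33 = (-1)·(-5) - 0·16 = 5 - 0 = 5; sum of minors = 47.
det A = (-1)·((-5)·(-6) - 10·0) - 0·(16·(-6) - 10·(-3)) + 2·(16·0 - (-5)·(-3)) = (-1)·30 - 0·(-66) + 2·(-15) = -60.
So p(s) = det(sI - A) = s^3 + 12s^2 + 47s + 60.
Rational-root test: any integer root divides 60. Testing small divisors, s = -3 works: p(-3) = -27 + 108 + (-141) + 60 = 0, so (s + 3) is a factor.
Dividing, p(s) = (s + 3)(s^2 + 9s + 20).
Factor s^2 + 9s + 20: two numbers with sum -9 and product 20 are -4 and -5, so s^2 + 9s + 20 = (s + 4)(s + 5).
Hence p(s) = (s + 3) (s + 4) (s + 5), with roots -5, -4, -3.
The eigenvalues -5, -4, -3 are distinct and real, so A is diagonalisable and x(t) = e^{At} x(0) = V diag(e^{λ_i t}) V^{-1} x(0), where the columns of V are the eigenvectors.
λ = -5: A - (-5)I = [[4, 0, 2], [16, 0, 10], [-3, 0, -1]]. v must be orthogonal to every row; (row 1) × (row 2) = [0, -8, 0], so take v_1 = [0, 1, 0]^T.
λ = -4: A - (-4)I = [[3, 0, 2], [16, -1, 10], [-3, 0, -2]]. v must be orthogonal to every row; (row 1) × (row 2) = [2, 2, -3], so take v_2 = [-2, -2, 3]^T.
λ = -3: A - (-3)I = [[2, 0, 2], [16, -2, 10], [-3, 0, -3]]. v must be orthogonal to every row; (row 1) × (row 2) = [4, 12, -4], so take v_3 = [-1, -3, 1]^T.
V = [v_1 v_2 v_3] = [[0, -2, -1], [1, -2, -3], [0, 3, 1]] has det V = -1, so V^{-1} = adj(V)/det V = [[-7, 1, -4], [1, 0, 1], [-3, 0, -2]].
Modal coordinates z(0) = V^{-1} x(0): (-7)·0 + 1·2 + (-4)·1 = -2; 1·0 + 0·2 + 1·1 = 1; (-3)·0 + 0·2 + (-2)·1 = -2; so z(0) = [-2, 1, -2]^T.
x_2(t) = Σ_i (v_i)_2 · z_i(0) · e^{λ_i t} (row 2 of V times the modal terms).
x_2(0.8) = 1·(-2)·e^{-5·0.8} + (-2)·1·e^{-4·0.8} + (-3)·(-2)·e^{-3·0.8} = (-2)·0.018316 + (-2)·0.040762 + 6·0.090718 = 0.4262.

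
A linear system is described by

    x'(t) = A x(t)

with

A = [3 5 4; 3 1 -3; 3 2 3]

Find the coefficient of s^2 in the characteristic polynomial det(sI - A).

Expand det(sI - A) for the 3×3 matrix.
p(s) = s^3 - 7s^2 - 6s + 51.
(Check: constant term = det(-A) = (-1)^3 det A = 51; coefficient of s^2 = -tr A = -7.)
The coefficient of s^2 is -7.

-7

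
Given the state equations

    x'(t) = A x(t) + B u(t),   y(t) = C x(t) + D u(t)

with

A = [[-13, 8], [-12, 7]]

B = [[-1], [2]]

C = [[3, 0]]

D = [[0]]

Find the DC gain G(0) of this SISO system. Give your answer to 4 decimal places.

13.8000

G(0) = C(-A)^{-1}B + D = -C A^{-1} B + D.
det A = 5, so A^{-1} = (1/5)·adj(A) = [[7/5, -8/5], [12/5, -13/5]]
A^{-1} B = [-23/5, -38/5]^T
C A^{-1} B = -69/5
G(0) = D - C A^{-1} B = 0 - (-69/5) = 69/5 ≈ 13.8000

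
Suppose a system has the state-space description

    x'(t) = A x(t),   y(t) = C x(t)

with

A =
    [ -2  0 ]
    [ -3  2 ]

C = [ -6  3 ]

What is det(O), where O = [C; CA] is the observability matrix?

-45

CA = [[3, 6]]
Observability matrix O = [C; CA] = [[-6, 3], [3, 6]]
det(O) = (-6)·6 - 3·3 = -36 - 9 = -45
Since det(O) ≠ 0, rank(O) = 2 and the system is completely observable.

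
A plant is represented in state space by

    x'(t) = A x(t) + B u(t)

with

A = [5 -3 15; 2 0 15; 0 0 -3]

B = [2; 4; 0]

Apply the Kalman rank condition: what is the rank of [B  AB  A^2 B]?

AB = [[-2], [4], [0]]
A^2B = [[-22], [-4], [0]]
Controllability matrix C = [B  AB  A^2B] = [[2, -2, -22], [4, 4, -4], [0, 0, 0]]
Row 3 of C is identically zero, so rank(C) ≤ 2.
The 2×2 minor from rows 1, 2, columns 1, 2 is 2·4 - (-2)·4 = 8 - (-8) = 16 ≠ 0, so rank(C) = 2.
rank(C) = 2 < n = 3, so the pair (A, B) is not completely controllable.

2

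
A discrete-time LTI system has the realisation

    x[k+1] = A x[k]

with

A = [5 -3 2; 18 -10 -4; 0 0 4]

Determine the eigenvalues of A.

det(zI - A) = z^3 - (tr A)z^2 + (M11 + M22 + M33)z - det A, where Mii is the 2×2 principal minor of A obtained by deleting row i and column i.
tr A = 5 + (-10) + 4 = -1; M11 = (-10)·4 - (-4)·0 = -40 - 0 = -40; M22 = 5·4 - 2·0 = 20 - 0 = 20; M33 = 5·(-10) - (-3)·18 = -50 - (-54) = 4; sum of minors = -16.
det A = 5·((-10)·4 - (-4)·0) - (-3)·(18·4 - (-4)·0) + 2·(18·0 - (-10)·0) = 5·(-40) - (-3)·72 + 2·0 = 16.
So p(z) = det(zI - A) = z^3 + z^2 - 16z - 16.
Rational-root test: any integer root divides -16. Testing small divisors, z = -1 works: p(-1) = -1 + 1 + 16 + (-16) = 0, so (z + 1) is a factor.
Dividing, p(z) = (z + 1)(z^2 - 16).
Factor z^2 - 16: two numbers with sum 0 and product -16 are 4 and -4, so z^2 - 16 = (z - 4)(z + 4).
Hence p(z) = (z - 4) (z + 1) (z + 4), with roots -4, -1, 4.

-4, -1, 4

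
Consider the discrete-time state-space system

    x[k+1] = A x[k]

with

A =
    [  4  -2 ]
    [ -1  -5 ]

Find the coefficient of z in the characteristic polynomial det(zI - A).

1

For a 2×2 matrix, det(zI - A) = z^2 - (tr A)z + det A.
tr A = -1, det A = -22.
So p(z) = z^2 + z - 22.
The coefficient of z is 1.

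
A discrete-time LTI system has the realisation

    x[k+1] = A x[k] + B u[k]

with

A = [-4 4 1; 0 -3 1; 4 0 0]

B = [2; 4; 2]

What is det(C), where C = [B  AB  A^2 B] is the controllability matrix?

-5992

AB = [[10], [-10], [8]]
A^2B = [[-72], [38], [40]]
Controllability matrix C = [B  AB  A^2B] = [[2, 10, -72], [4, -10, 38], [2, 8, 40]]
Expanding along the first row, det(C) = 2·((-10)·40 - 38·8) - 10·(4·40 - 38·2) + (-72)·(4·8 - (-10)·2) = 2·(-704) - 10·84 + (-72)·52 = -5992
Since det(C) ≠ 0, rank(C) = 3 and the system is completely controllable.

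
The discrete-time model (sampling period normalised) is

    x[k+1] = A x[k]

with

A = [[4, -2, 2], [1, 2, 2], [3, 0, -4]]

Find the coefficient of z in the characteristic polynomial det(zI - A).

Expand det(zI - A) for the 3×3 matrix.
p(z) = z^3 - 2z^2 - 20z + 64.
(Check: constant term = det(-A) = (-1)^3 det A = 64; coefficient of z^2 = -tr A = -2.)
The coefficient of z is -20.

-20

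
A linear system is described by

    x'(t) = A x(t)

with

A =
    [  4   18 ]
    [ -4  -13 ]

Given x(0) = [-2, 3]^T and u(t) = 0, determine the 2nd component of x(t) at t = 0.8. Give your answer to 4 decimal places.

det(sI - A) = s^2 - (tr A)s + det A, with tr A = 4 + (-13) = -9 and det A = 4·(-13) - 18·(-4) = -52 - (-72) = 20.
So p(s) = det(sI - A) = s^2 + 9s + 20.
Factor s^2 + 9s + 20: two numbers with sum -9 and product 20 are -4 and -5, so s^2 + 9s + 20 = (s + 4)(s + 5).
Hence p(s) = (s + 4) (s + 5), with roots -5, -4.
The eigenvalues -5, -4 are distinct and real, so A is diagonalisable and x(t) = e^{At} x(0) = V diag(e^{λ_i t}) V^{-1} x(0), where the columns of V are the eigenvectors.
λ = -5: A - (-5)I = [[9, 18], [-4, -8]]. Row 1 gives 9·v1 + 18·v2 = 0, so take v_1 = [-2, 1]^T.
λ = -4: A - (-4)I = [[8, 18], [-4, -9]]. Row 1 gives 8·v1 + 18·v2 = 0, so take v_2 = [9, -4]^T.
V = [v_1 v_2] = [[-2, 9], [1, -4]] has det V = -1, so V^{-1} = adj(V)/det V = [[4, 9], [1, 2]].
Modal coordinates z(0) = V^{-1} x(0): 4·(-2) + 9·3 = 19; 1·(-2) + 2·3 = 4; so z(0) = [19, 4]^T.
x_2(t) = Σ_i (v_i)_2 · z_i(0) · e^{λ_i t} (row 2 of V times the modal terms).
x_2(0.8) = 1·19·e^{-5·0.8} + (-4)·4·e^{-4·0.8} = 19·0.018316 + (-16)·0.040762 = -0.3042.

-0.3042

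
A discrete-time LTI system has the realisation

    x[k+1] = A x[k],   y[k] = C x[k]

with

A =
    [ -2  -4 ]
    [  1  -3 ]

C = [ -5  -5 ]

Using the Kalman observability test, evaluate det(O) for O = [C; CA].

-150

CA = [[5, 35]]
Observability matrix O = [C; CA] = [[-5, -5], [5, 35]]
det(O) = (-5)·35 - (-5)·5 = -175 - (-25) = -150
Since det(O) ≠ 0, rank(O) = 2 and the system is completely observable.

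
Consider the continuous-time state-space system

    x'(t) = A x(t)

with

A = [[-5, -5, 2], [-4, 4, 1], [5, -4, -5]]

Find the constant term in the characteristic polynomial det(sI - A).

-147

Expand det(sI - A) for the 3×3 matrix.
p(s) = s^3 + 6s^2 - 41s - 147.
(Check: constant term = det(-A) = (-1)^3 det A = -147; coefficient of s^2 = -tr A = 6.)
The constant term is -147.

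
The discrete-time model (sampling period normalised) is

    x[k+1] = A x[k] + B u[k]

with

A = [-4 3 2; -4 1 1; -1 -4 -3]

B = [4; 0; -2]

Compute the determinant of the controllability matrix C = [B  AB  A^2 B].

AB = [[-20], [-18], [2]]
A^2B = [[30], [64], [86]]
Controllability matrix C = [B  AB  A^2B] = [[4, -20, 30], [0, -18, 64], [-2, 2, 86]]
Expanding along the first row, det(C) = 4·((-18)·86 - 64·2) - (-20)·(0·86 - 64·(-2)) + 30·(0·2 - (-18)·(-2)) = 4·(-1676) - (-20)·128 + 30·(-36) = -5224
Since det(C) ≠ 0, rank(C) = 3 and the system is completely controllable.

-5224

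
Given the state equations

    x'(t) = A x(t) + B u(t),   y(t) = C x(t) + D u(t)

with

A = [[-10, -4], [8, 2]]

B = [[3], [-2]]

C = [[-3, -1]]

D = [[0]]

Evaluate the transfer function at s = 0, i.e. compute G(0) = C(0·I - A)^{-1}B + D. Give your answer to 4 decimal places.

-0.8333

G(0) = C(-A)^{-1}B + D = -C A^{-1} B + D.
det A = 12, so A^{-1} = (1/12)·adj(A) = [[1/6, 1/3], [-2/3, -5/6]]
A^{-1} B = [-1/6, -1/3]^T
C A^{-1} B = 5/6
G(0) = D - C A^{-1} B = 0 - (5/6) = -5/6 ≈ -0.8333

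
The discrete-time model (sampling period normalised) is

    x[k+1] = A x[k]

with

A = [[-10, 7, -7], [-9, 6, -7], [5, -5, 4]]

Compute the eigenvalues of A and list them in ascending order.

det(zI - A) = z^3 - (tr A)z^2 + (M11 + M22 + M33)z - det A, where Mii is the 2×2 principal minor of A obtained by deleting row i and column i.
tr A = (-10) + 6 + 4 = 0; M11 = 6·4 - (-7)·(-5) = 24 - 35 = -11; M22 = (-10)·4 - (-7)·5 = -40 - (-35) = -5; M33 = (-10)·6 - 7·(-9) = -60 - (-63) = 3; sum of minors = -13.
det A = (-10)·(6·4 - (-7)·(-5)) - 7·((-9)·4 - (-7)·5) + (-7)·((-9)·(-5) - 6·5) = (-10)·(-11) - 7·(-1) + (-7)·15 = 12.
So p(z) = det(zI - A) = z^3 - 13z - 12.
Rational-root test: any integer root divides -12. Testing small divisors, z = -1 works: p(-1) = -1 + 0 + 13 + (-12) = 0, so (z + 1) is a factor.
Dividing, p(z) = (z + 1)(z^2 - z - 12).
Factor z^2 - z - 12: two numbers with sum 1 and product -12 are 4 and -3, so z^2 - z - 12 = (z - 4)(z + 3).
Hence p(z) = (z - 4) (z + 1) (z + 3), with roots -3, -1, 4.

-3, -1, 4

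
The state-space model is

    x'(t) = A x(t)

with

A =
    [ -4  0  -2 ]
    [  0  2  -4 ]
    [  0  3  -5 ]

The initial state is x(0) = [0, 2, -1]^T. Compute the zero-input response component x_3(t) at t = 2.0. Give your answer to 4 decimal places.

det(sI - A) = s^3 - (tr A)s^2 + (M11 + M22 + M33)s - det A, where Mii is the 2×2 principal minor of A obtained by deleting row i and column i.
tr A = (-4) + 2 + (-5) = -7; M11 = 2·(-5) - (-4)·3 = -10 - (-12) = 2; M22 = (-4)·(-5) - (-2)·0 = 20 - 0 = 20; M33 = (-4)·2 - 0·0 = -8 - 0 = -8; sum of minors = 14.
det A = (-4)·(2·(-5) - (-4)·3) - 0·(0·(-5) - (-4)·0) + (-2)·(0·3 - 2·0) = (-4)·2 - 0·0 + (-2)·0 = -8.
So p(s) = det(sI - A) = s^3 + 7s^2 + 14s + 8.
Rational-root test: any integer root divides 8. Testing small divisors, s = -1 works: p(-1) = -1 + 7 + (-14) + 8 = 0, so (s + 1) is a factor.
Dividing, p(s) = (s + 1)(s^2 + 6s + 8).
Factor s^2 + 6s + 8: two numbers with sum -6 and product 8 are -2 and -4, so s^2 + 6s + 8 = (s + 2)(s + 4).
Hence p(s) = (s + 1) (s + 2) (s + 4), with roots -4, -2, -1.
The eigenvalues -4, -2, -1 are distinct and real, so A is diagonalisable and x(t) = e^{At} x(0) = V diag(e^{λ_i t}) V^{-1} x(0), where the columns of V are the eigenvectors.
λ = -4: A - (-4)I = [[0, 0, -2], [0, 6, -4], [0, 3, -1]]. v must be orthogonal to every row; (row 1) × (row 2) = [12, 0, 0], so take v_1 = [-1, 0, 0]^T.
λ = -2: A - (-2)I = [[-2, 0, -2], [0, 4, -4], [0, 3, -3]]. v must be orthogonal to every row; (row 1) × (row 2) = [8, -8, -8], so take v_2 = [-1, 1, 1]^T.
λ = -1: A - (-1)I = [[-3, 0, -2], [0, 3, -4], [0, 3, -4]]. v must be orthogonal to every row; (row 1) × (row 2) = [6, -12, -9], so take v_3 = [2, -4, -3]^T.
V = [v_1 v_2 v_3] = [[-1, -1, 2], [0, 1, -4], [0, 1, -3]] has det V = -1, so V^{-1} = adj(V)/det V = [[-1, 1, -2], [0, -3, 4], [0, -1, 1]].
Modal coordinates z(0) = V^{-1} x(0): (-1)·0 + 1·2 + (-2)·(-1) = 4; 0·0 + (-3)·2 + 4·(-1) = -10; 0·0 + (-1)·2 + 1·(-1) = -3; so z(0) = [4, -10, -3]^T.
x_3(t) = Σ_i (v_i)_3 · z_i(0) · e^{λ_i t} (row 3 of V times the modal terms).
x_3(2.0) = 0·4·e^{-4·2.0} + 1·(-10)·e^{-2·2.0} + (-3)·(-3)·e^{-1·2.0} = 0·0.000335 + (-10)·0.018316 + 9·0.135335 = 1.0349.

1.0349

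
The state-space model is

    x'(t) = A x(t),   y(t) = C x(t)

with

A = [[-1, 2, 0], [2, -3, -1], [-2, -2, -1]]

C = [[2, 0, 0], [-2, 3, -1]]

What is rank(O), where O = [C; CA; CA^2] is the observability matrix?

3

CA = [[-2, 4, 0], [10, -11, -2]]
CA^2 = [[10, -16, -4], [-28, 57, 13]]
Observability matrix O = [C; CA; CA^2] = [[2, 0, 0], [-2, 3, -1], [-2, 4, 0], [10, -11, -2], [10, -16, -4], [-28, 57, 13]]
Take the 3×3 submatrix of O formed by rows 1, 2, 3: [[2, 0, 0], [-2, 3, -1], [-2, 4, 0]]. Its determinant is 2·(3·0 - (-1)·4) - 0·((-2)·0 - (-1)·(-2)) + 0·((-2)·4 - 3·(-2)) = 2·4 - 0·(-2) + 0·(-2) = 8 ≠ 0.
So rank(O) ≥ 3; since O has 3 columns, rank(O) = 3.
rank(O) = 3 = n, so the pair (A, C) is completely observable.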